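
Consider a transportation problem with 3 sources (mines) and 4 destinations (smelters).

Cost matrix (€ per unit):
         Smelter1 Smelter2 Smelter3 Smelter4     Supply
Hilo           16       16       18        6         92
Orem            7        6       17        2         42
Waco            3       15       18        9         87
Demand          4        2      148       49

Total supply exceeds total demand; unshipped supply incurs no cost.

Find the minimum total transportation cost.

Optimal allocation:
  Hilo–Smelter3: 83 × €18 = €1494
  Hilo–Smelter4: 9 × €6 = €54
  Orem–Smelter2: 2 × €6 = €12
  Orem–Smelter4: 40 × €2 = €80
  Waco–Smelter1: 4 × €3 = €12
  Waco–Smelter3: 65 × €18 = €1170
Total = 1494 + 54 + 12 + 80 + 12 + 1170 = €2822.

2822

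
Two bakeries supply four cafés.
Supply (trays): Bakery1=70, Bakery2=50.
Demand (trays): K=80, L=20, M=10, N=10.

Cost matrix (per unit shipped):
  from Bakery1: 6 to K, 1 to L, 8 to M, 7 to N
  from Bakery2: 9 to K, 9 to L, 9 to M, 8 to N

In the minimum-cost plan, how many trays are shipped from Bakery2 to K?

30

Optimal shipments:
  Bakery1->K: 50 trays
  Bakery1->L: 20 trays
  Bakery2->K: 30 trays
  Bakery2->M: 10 trays
  Bakery2->N: 10 trays
Total cost = 760.
So Bakery2→K carries 30 trays.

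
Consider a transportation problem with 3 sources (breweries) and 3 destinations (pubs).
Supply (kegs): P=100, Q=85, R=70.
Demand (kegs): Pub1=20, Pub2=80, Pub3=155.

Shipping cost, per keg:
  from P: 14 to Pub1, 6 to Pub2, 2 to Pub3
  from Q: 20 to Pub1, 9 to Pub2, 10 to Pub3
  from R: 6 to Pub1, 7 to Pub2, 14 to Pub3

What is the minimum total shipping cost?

One minimum-cost allocation:
  P->Pub3: 100 × 2 = 200
  Q->Pub2: 30 × 9 = 270
  Q->Pub3: 55 × 10 = 550
  R->Pub1: 20 × 6 = 120
  R->Pub2: 50 × 7 = 350
Total = 200 + 270 + 550 + 120 + 350 = 1490.

1490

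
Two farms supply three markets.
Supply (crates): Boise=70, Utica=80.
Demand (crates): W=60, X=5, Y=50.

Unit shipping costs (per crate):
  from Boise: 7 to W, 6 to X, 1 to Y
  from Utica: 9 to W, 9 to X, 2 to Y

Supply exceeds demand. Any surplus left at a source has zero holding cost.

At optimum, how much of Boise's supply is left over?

An optimal plan:
  Boise to W: 60 × 7 = 420
  Boise to X: 5 × 6 = 30
  Boise to Y: 5 × 1 = 5
  Utica to Y: 45 × 2 = 90
Total cost = 545.
Boise ships 70 of its 70, leaving 0.

0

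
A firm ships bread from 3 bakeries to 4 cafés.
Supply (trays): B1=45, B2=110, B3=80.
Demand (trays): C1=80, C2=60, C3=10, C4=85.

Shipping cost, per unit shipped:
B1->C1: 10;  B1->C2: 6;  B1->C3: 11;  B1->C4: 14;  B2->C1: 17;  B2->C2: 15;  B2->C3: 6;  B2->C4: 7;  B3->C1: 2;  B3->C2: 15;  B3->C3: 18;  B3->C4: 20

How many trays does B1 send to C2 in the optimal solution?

45

The minimum-cost plan:
  B1->C2: 45 trays
  B2->C2: 15 trays
  B2->C3: 10 trays
  B2->C4: 85 trays
  B3->C1: 80 trays
Total cost = 1310.
So B1→C2 carries 45 trays.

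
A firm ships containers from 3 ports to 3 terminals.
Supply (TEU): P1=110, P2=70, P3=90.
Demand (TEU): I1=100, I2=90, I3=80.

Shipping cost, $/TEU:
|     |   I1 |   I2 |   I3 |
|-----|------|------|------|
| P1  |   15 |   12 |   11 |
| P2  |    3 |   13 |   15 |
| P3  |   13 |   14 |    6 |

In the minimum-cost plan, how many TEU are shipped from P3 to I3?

80

Optimal shipments:
  P1 to I1: 20 × $15 = $300
  P1 to I2: 90 × $12 = $1080
  P2 to I1: 70 × $3 = $210
  P3 to I1: 10 × $13 = $130
  P3 to I3: 80 × $6 = $480
Total cost = $2200.
So P3→I3 carries 80 TEU.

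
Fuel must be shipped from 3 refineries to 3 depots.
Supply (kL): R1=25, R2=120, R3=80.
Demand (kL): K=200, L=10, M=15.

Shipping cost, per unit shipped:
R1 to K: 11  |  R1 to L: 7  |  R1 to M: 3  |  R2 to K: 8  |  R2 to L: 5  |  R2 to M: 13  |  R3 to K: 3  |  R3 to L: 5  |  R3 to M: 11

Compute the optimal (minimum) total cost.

1315

One minimum-cost allocation:
  R1 to L: 10 × 7 = 70
  R1 to M: 15 × 3 = 45
  R2 to K: 120 × 8 = 960
  R3 to K: 80 × 3 = 240
Total = 70 + 45 + 960 + 240 = 1315.
(Supply check: R1 ships 25; R2 ships 120; R3 ships 80.)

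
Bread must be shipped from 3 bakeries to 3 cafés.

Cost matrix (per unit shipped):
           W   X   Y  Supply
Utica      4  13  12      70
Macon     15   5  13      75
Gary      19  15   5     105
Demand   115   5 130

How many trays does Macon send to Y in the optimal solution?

25

Optimal shipments:
  Utica->W: 70 × 4 = 280
  Macon->W: 45 × 15 = 675
  Macon->X: 5 × 5 = 25
  Macon->Y: 25 × 13 = 325
  Gary->Y: 105 × 5 = 525
Total cost = 1830.
So Macon→Y carries 25 trays.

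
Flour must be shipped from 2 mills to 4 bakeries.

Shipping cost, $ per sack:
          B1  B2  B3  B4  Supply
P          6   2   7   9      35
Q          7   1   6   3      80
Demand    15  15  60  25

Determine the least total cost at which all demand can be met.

560

Optimal allocation:
  P–B1: 15 × $6 = $90
  P–B3: 20 × $7 = $140
  Q–B2: 15 × $1 = $15
  Q–B3: 40 × $6 = $240
  Q–B4: 25 × $3 = $75
Total = 90 + 140 + 15 + 240 + 75 = $560.
(Supply check: P ships 35; Q ships 80.)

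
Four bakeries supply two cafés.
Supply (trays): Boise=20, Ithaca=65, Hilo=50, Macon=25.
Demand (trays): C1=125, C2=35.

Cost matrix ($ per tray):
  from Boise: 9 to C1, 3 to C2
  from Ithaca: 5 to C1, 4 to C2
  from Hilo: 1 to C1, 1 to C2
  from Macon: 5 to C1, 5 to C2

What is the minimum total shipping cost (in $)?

545

A cheapest plan:
  Boise to C2: 20 × $3 = $60
  Ithaca to C1: 50 × $5 = $250
  Ithaca to C2: 15 × $4 = $60
  Hilo to C1: 50 × $1 = $50
  Macon to C1: 25 × $5 = $125
Total = 60 + 250 + 60 + 50 + 125 = $545.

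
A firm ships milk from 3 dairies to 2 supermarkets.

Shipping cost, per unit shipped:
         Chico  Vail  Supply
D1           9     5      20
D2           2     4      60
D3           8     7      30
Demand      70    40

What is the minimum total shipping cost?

An optimal shipping plan:
  D1–Vail: 20 crates
  D2–Chico: 60 crates
  D3–Chico: 10 crates
  D3–Vail: 20 crates
Total cost = 440.
(Supply check: D1 ships 20; D2 ships 60; D3 ships 30.)

440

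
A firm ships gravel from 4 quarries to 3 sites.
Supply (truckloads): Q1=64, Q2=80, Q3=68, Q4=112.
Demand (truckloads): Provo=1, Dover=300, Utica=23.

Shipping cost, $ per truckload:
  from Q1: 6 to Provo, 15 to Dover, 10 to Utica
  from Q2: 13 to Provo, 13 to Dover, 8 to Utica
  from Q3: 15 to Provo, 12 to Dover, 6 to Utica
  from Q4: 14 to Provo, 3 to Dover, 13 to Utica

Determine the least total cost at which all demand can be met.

3005

One minimum-cost allocation:
  Q1->Provo: 1 truckloads
  Q1->Dover: 63 truckloads
  Q2->Dover: 80 truckloads
  Q3->Dover: 45 truckloads
  Q3->Utica: 23 truckloads
  Q4->Dover: 112 truckloads
Total cost = $3005.
(Supply check: Q1 ships 64; Q2 ships 80; Q3 ships 68; Q4 ships 112.)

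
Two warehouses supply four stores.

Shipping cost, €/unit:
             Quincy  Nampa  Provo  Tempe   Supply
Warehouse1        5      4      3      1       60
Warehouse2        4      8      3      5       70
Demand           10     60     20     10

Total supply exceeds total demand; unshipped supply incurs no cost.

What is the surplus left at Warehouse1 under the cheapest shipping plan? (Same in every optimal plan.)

0

Minimum-cost shipments:
  Warehouse1 to Nampa: 60 units
  Warehouse2 to Quincy: 10 units
  Warehouse2 to Provo: 20 units
  Warehouse2 to Tempe: 10 units
Total cost = €390.
Warehouse1 ships 60 of its 60, leaving 0.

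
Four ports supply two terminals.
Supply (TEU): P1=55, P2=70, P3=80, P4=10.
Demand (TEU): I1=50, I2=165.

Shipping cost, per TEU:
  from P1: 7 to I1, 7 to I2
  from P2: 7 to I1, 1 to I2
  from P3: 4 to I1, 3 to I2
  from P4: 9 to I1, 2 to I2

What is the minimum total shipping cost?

715

One minimum-cost allocation:
  P1->I1: 50 × 7 = 350
  P1->I2: 5 × 7 = 35
  P2->I2: 70 × 1 = 70
  P3->I2: 80 × 3 = 240
  P4->I2: 10 × 2 = 20
Total = 350 + 35 + 70 + 240 + 20 = 715.
(Supply check: P1 ships 55; P2 ships 70; P3 ships 80; P4 ships 10.)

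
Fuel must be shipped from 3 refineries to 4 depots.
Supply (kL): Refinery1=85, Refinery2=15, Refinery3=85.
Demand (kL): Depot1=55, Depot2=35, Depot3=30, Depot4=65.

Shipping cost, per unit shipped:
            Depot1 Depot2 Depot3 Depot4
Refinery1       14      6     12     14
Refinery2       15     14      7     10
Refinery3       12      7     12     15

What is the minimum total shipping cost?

Optimal allocation:
  Refinery1→Depot2: 35 kL
  Refinery1→Depot4: 50 kL
  Refinery2→Depot4: 15 kL
  Refinery3→Depot1: 55 kL
  Refinery3→Depot3: 30 kL
Total cost = 2080.
(Supply check: Refinery1 ships 85; Refinery2 ships 15; Refinery3 ships 85.)

2080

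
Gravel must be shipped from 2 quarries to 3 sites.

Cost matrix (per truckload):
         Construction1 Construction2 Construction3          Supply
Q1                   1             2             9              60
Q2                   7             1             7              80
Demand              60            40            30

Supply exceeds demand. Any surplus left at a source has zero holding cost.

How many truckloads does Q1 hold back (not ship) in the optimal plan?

An optimal plan:
  Q1→Construction1: 60 × 1 = 60
  Q2→Construction2: 40 × 1 = 40
  Q2→Construction3: 30 × 7 = 210
Total cost = 310.
Q1 ships 60 of its 60, leaving 0.

0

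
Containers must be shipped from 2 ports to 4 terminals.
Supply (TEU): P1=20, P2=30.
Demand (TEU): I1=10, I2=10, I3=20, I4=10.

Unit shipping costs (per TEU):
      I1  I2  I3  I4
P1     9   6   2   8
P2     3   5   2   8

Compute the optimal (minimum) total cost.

One minimum-cost allocation:
  P1->I3: 20 × 2 = 40
  P2->I1: 10 × 3 = 30
  P2->I2: 10 × 5 = 50
  P2->I4: 10 × 8 = 80
Total = 40 + 30 + 50 + 80 = 200.

200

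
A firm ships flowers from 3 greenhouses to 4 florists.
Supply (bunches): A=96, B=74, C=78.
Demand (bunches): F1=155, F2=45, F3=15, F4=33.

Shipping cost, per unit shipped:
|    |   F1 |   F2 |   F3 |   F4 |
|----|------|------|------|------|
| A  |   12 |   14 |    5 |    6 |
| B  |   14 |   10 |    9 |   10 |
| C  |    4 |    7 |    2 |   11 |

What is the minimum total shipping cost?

2017

A cheapest plan:
  A→F1: 48 bunches
  A→F3: 15 bunches
  A→F4: 33 bunches
  B→F1: 29 bunches
  B→F2: 45 bunches
  C→F1: 78 bunches
Total cost = 2017.
(Supply check: A ships 96; B ships 74; C ships 78.)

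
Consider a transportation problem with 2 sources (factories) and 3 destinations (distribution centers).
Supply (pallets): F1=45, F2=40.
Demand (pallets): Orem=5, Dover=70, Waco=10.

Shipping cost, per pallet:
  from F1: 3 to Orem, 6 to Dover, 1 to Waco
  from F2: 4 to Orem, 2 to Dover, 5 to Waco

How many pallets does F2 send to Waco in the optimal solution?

Solving gives:
  F1->Orem: 5 × 3 = 15
  F1->Dover: 30 × 6 = 180
  F1->Waco: 10 × 1 = 10
  F2->Dover: 40 × 2 = 80
Total cost = 285.
The route F2→Waco is not used.

0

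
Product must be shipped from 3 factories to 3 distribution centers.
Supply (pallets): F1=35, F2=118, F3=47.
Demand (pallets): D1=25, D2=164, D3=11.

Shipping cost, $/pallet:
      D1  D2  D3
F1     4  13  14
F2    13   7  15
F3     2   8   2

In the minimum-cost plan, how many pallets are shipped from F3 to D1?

The minimum-cost plan:
  F1->D1: 25 pallets
  F1->D2: 10 pallets
  F2->D2: 118 pallets
  F3->D2: 36 pallets
  F3->D3: 11 pallets
Total cost = $1366.
The route F3→D1 is not used.

0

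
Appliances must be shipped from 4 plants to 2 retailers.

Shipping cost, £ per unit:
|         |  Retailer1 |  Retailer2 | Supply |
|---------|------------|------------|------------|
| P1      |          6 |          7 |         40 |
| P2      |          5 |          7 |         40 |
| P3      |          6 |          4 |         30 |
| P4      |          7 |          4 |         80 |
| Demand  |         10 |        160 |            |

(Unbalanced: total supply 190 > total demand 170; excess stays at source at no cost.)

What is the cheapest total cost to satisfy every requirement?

840

A cheapest plan:
  P1 to Retailer2: 20 × £7 = £140
  P2 to Retailer1: 10 × £5 = £50
  P2 to Retailer2: 30 × £7 = £210
  P3 to Retailer2: 30 × £4 = £120
  P4 to Retailer2: 80 × £4 = £320
Total = 140 + 50 + 210 + 120 + 320 = £840.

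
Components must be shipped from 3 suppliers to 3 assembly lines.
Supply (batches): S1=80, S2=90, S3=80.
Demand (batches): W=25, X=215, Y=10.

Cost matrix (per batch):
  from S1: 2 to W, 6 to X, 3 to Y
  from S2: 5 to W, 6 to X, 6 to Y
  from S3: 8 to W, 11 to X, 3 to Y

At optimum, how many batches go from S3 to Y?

Optimal shipments:
  S1 to W: 25 batches
  S1 to X: 55 batches
  S2 to X: 90 batches
  S3 to X: 70 batches
  S3 to Y: 10 batches
Total cost = 1720.
So S3→Y carries 10 batches.

10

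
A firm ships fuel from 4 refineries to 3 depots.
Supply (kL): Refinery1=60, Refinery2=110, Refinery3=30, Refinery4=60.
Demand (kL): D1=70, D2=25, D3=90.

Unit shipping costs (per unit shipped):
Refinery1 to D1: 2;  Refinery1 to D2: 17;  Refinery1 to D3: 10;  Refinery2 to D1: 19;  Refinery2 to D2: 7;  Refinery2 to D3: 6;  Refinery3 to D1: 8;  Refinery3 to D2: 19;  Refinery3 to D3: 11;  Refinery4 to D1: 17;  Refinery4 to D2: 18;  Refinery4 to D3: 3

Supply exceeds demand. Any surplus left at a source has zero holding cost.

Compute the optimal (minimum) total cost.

735

Optimal allocation:
  Refinery1→D1: 60 kL
  Refinery2→D2: 25 kL
  Refinery2→D3: 30 kL
  Refinery3→D1: 10 kL
  Refinery4→D3: 60 kL
Total cost = 735.
(Supply check: Refinery1 ships 60; Refinery2 ships 55; Refinery3 ships 10; Refinery4 ships 60.)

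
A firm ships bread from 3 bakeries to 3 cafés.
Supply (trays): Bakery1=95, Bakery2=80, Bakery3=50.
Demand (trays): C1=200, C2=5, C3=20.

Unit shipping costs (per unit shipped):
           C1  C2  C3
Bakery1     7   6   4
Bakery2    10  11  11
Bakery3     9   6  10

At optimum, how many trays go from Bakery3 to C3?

0

Solving gives:
  Bakery1→C1: 75 trays
  Bakery1→C3: 20 trays
  Bakery2→C1: 80 trays
  Bakery3→C1: 45 trays
  Bakery3→C2: 5 trays
Total cost = 1840.
The route Bakery3→C3 is not used.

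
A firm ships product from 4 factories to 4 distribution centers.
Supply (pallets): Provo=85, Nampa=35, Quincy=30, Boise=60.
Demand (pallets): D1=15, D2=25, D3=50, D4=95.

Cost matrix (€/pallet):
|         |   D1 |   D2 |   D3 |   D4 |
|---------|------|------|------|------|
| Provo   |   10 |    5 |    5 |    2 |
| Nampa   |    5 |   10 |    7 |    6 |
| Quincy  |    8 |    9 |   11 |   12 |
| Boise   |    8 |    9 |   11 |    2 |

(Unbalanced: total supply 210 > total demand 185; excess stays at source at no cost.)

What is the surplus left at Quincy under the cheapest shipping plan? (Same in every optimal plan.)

An optimal plan:
  Provo–D2: 20 × €5 = €100
  Provo–D3: 30 × €5 = €150
  Provo–D4: 35 × €2 = €70
  Nampa–D1: 15 × €5 = €75
  Nampa–D3: 20 × €7 = €140
  Quincy–D2: 5 × €9 = €45
  Boise–D4: 60 × €2 = €120
Total cost = €700.
Quincy ships 5 of its 30, leaving 25.

25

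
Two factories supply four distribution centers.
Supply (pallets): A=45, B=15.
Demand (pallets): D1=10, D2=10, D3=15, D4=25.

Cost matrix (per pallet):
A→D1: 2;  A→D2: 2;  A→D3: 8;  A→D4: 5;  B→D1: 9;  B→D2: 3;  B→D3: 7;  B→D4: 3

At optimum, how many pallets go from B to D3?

0

Solving gives:
  A–D1: 10 × 2 = 20
  A–D2: 10 × 2 = 20
  A–D3: 15 × 8 = 120
  A–D4: 10 × 5 = 50
  B–D4: 15 × 3 = 45
Total cost = 255.
The route B→D3 is not used.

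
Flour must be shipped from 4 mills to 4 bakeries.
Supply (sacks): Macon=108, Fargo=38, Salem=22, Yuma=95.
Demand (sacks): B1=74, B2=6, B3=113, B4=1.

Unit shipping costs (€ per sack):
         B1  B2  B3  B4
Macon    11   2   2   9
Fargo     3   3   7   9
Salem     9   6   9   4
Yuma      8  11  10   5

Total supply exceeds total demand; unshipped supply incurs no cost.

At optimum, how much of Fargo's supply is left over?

Minimum-cost shipments:
  Macon->B3: 108 × €2 = €216
  Fargo->B1: 38 × €3 = €114
  Salem->B2: 6 × €6 = €36
  Salem->B3: 5 × €9 = €45
  Salem->B4: 1 × €4 = €4
  Yuma->B1: 36 × €8 = €288
Total cost = €703.
Fargo ships 38 of its 38, leaving 0.

0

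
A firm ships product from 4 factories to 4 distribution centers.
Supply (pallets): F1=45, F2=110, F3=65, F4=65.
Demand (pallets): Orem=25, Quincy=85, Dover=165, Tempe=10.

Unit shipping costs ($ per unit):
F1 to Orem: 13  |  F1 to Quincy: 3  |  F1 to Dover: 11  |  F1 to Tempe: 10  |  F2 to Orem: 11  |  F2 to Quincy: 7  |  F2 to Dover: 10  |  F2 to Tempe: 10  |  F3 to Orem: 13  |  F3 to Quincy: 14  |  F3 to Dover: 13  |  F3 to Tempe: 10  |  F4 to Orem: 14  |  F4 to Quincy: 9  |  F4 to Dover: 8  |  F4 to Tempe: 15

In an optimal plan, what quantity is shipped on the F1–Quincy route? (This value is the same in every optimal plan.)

The minimum-cost plan:
  F1→Quincy: 45 pallets
  F2→Quincy: 40 pallets
  F2→Dover: 70 pallets
  F3→Orem: 25 pallets
  F3→Dover: 30 pallets
  F3→Tempe: 10 pallets
  F4→Dover: 65 pallets
Total cost = $2450.
So F1→Quincy carries 45 pallets.

45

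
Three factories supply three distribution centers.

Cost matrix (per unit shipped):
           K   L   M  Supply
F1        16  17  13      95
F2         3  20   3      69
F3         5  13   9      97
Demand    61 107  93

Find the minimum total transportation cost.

Optimal allocation:
  F1->L: 71 × 17 = 1207
  F1->M: 24 × 13 = 312
  F2->M: 69 × 3 = 207
  F3->K: 61 × 5 = 305
  F3->L: 36 × 13 = 468
Total = 1207 + 312 + 207 + 305 + 468 = 2499.
(Supply check: F1 ships 95; F2 ships 69; F3 ships 97.)

2499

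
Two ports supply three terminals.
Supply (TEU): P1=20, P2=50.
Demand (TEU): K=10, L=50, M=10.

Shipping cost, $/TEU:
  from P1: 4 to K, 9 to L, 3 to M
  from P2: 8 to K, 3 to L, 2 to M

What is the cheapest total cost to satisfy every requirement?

220

A cheapest plan:
  P1->K: 10 TEU
  P1->M: 10 TEU
  P2->L: 50 TEU
Total cost = $220.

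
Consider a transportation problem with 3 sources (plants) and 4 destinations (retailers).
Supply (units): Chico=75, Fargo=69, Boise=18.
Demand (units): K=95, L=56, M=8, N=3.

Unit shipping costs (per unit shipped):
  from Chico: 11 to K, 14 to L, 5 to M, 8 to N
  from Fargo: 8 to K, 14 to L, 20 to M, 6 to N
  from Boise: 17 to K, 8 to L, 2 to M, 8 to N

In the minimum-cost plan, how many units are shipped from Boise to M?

0

Optimal shipments:
  Chico–K: 26 × 11 = 286
  Chico–L: 38 × 14 = 532
  Chico–M: 8 × 5 = 40
  Chico–N: 3 × 8 = 24
  Fargo–K: 69 × 8 = 552
  Boise–L: 18 × 8 = 144
Total cost = 1578.
The route Boise→M is not used.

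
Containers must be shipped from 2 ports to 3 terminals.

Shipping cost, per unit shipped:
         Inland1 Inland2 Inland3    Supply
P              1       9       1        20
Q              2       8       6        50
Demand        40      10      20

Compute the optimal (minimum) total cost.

180

An optimal shipping plan:
  P→Inland3: 20 × 1 = 20
  Q→Inland1: 40 × 2 = 80
  Q→Inland2: 10 × 8 = 80
Total = 20 + 80 + 80 = 180.
(Supply check: P ships 20; Q ships 50.)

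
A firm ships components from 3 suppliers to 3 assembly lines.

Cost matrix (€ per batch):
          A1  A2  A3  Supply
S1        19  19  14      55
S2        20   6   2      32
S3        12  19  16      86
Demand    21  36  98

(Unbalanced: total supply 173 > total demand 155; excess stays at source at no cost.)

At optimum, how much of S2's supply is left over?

0

An optimal plan:
  S1 to A3: 55 batches
  S2 to A3: 32 batches
  S3 to A1: 21 batches
  S3 to A2: 36 batches
  S3 to A3: 11 batches
Total cost = €1946.
S2 ships 32 of its 32, leaving 0.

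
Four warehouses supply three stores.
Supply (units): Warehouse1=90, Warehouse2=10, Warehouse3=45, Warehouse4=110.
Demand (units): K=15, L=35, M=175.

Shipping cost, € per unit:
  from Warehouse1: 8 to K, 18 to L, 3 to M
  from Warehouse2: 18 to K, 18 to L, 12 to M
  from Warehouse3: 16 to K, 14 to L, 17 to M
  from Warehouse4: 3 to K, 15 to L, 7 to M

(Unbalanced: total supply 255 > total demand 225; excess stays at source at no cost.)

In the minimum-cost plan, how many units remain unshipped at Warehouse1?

An optimal plan:
  Warehouse1→M: 90 × €3 = €270
  Warehouse3→L: 35 × €14 = €490
  Warehouse4→K: 15 × €3 = €45
  Warehouse4→M: 85 × €7 = €595
Total cost = €1400.
Warehouse1 ships 90 of its 90, leaving 0.

0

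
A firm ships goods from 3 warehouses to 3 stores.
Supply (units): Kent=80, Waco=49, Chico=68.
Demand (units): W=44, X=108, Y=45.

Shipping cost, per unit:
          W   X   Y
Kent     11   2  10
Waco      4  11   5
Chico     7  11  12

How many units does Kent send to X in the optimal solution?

80

Solving gives:
  Kent→X: 80 × 2 = 160
  Waco→W: 4 × 4 = 16
  Waco→Y: 45 × 5 = 225
  Chico→W: 40 × 7 = 280
  Chico→X: 28 × 11 = 308
Total cost = 989.
So Kent→X carries 80 units.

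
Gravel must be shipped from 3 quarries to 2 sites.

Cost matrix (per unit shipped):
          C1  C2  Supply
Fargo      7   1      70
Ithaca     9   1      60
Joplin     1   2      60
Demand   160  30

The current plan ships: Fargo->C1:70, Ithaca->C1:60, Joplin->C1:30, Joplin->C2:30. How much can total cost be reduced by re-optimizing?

270

Current plan cost = 70·7 + 60·9 + 30·1 + 30·2 = 1120.
Optimal plan:
  Fargo→C1: 70 × 7 = 490
  Ithaca→C1: 30 × 9 = 270
  Ithaca→C2: 30 × 1 = 30
  Joplin→C1: 60 × 1 = 60
Optimal cost = 850.
Saving = 1120 − 850 = 270.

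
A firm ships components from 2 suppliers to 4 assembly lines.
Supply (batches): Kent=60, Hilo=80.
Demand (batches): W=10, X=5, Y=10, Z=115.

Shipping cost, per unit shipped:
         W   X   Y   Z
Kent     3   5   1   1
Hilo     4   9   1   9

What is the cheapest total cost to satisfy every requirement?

650

Optimal allocation:
  Kent->Z: 60 × 1 = 60
  Hilo->W: 10 × 4 = 40
  Hilo->X: 5 × 9 = 45
  Hilo->Y: 10 × 1 = 10
  Hilo->Z: 55 × 9 = 495
Total = 60 + 40 + 45 + 10 + 495 = 650.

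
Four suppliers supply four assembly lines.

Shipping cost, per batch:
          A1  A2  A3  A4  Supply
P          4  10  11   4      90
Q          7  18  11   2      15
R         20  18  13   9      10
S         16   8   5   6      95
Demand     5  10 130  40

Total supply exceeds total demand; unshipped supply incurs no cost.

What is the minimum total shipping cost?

An optimal shipping plan:
  P→A1: 5 × 4 = 20
  P→A2: 10 × 10 = 100
  P→A3: 35 × 11 = 385
  P→A4: 25 × 4 = 100
  Q→A4: 15 × 2 = 30
  S→A3: 95 × 5 = 475
Total = 20 + 100 + 385 + 100 + 30 + 475 = 1110.

1110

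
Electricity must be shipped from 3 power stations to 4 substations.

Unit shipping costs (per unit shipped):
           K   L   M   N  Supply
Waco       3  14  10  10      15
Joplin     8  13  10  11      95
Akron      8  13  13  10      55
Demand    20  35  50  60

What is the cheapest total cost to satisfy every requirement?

An optimal shipping plan:
  Waco->K: 15 × 3 = 45
  Joplin->K: 5 × 8 = 40
  Joplin->L: 35 × 13 = 455
  Joplin->M: 50 × 10 = 500
  Joplin->N: 5 × 11 = 55
  Akron->N: 55 × 10 = 550
Total = 45 + 40 + 455 + 500 + 55 + 550 = 1645.
(Supply check: Waco ships 15; Joplin ships 95; Akron ships 55.)

1645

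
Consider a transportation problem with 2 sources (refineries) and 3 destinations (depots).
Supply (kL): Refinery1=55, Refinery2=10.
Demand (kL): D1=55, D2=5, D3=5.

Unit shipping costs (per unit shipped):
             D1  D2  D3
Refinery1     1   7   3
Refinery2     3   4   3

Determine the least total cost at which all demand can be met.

A cheapest plan:
  Refinery1 to D1: 55 × 1 = 55
  Refinery2 to D2: 5 × 4 = 20
  Refinery2 to D3: 5 × 3 = 15
Total = 55 + 20 + 15 = 90.
(Supply check: Refinery1 ships 55; Refinery2 ships 10.)

90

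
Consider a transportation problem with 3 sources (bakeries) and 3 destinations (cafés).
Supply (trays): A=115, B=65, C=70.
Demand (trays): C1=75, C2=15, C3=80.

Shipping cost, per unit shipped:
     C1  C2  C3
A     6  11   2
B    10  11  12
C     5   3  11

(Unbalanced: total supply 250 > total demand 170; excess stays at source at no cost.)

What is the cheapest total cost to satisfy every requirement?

600

A cheapest plan:
  A–C1: 20 × 6 = 120
  A–C3: 80 × 2 = 160
  C–C1: 55 × 5 = 275
  C–C2: 15 × 3 = 45
Total = 120 + 160 + 275 + 45 = 600.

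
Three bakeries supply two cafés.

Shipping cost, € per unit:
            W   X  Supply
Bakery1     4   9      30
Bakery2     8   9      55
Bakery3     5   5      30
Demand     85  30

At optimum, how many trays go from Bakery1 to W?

Optimal shipments:
  Bakery1→W: 30 trays
  Bakery2→W: 55 trays
  Bakery3→X: 30 trays
Total cost = €710.
So Bakery1→W carries 30 trays.

30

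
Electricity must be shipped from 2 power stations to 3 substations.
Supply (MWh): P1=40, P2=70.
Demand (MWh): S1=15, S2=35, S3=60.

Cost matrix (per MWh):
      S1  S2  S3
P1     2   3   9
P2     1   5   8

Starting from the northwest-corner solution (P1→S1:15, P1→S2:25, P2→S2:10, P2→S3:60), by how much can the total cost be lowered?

Current plan cost = 15·2 + 25·3 + 10·5 + 60·8 = 635.
Optimal plan:
  P1→S2: 35 MWh
  P1→S3: 5 MWh
  P2→S1: 15 MWh
  P2→S3: 55 MWh
Optimal cost = 605.
Saving = 635 − 605 = 30.

30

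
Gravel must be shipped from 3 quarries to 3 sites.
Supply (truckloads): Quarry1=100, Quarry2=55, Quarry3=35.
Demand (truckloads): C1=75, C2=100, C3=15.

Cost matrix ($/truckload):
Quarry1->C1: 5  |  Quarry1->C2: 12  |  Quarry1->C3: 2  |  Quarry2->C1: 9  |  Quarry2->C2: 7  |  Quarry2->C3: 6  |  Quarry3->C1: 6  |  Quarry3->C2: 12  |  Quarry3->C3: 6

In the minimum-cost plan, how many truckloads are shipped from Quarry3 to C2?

35

The minimum-cost plan:
  Quarry1–C1: 75 truckloads
  Quarry1–C2: 10 truckloads
  Quarry1–C3: 15 truckloads
  Quarry2–C2: 55 truckloads
  Quarry3–C2: 35 truckloads
Total cost = $1330.
So Quarry3→C2 carries 35 truckloads.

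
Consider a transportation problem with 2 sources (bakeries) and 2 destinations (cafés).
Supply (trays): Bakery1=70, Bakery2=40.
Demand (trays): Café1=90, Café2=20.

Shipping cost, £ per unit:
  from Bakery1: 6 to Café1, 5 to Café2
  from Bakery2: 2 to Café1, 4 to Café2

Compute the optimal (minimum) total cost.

Optimal allocation:
  Bakery1->Café1: 50 × £6 = £300
  Bakery1->Café2: 20 × £5 = £100
  Bakery2->Café1: 40 × £2 = £80
Total = 300 + 100 + 80 = £480.
(Supply check: Bakery1 ships 70; Bakery2 ships 40.)

480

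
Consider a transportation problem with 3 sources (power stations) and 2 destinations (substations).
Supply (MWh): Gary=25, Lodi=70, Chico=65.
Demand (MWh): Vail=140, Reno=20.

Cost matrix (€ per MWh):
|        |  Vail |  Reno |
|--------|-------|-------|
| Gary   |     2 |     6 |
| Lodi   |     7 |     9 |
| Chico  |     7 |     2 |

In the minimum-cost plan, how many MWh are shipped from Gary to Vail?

Optimal shipments:
  Gary to Vail: 25 × €2 = €50
  Lodi to Vail: 70 × €7 = €490
  Chico to Vail: 45 × €7 = €315
  Chico to Reno: 20 × €2 = €40
Total cost = €895.
So Gary→Vail carries 25 MWh.

25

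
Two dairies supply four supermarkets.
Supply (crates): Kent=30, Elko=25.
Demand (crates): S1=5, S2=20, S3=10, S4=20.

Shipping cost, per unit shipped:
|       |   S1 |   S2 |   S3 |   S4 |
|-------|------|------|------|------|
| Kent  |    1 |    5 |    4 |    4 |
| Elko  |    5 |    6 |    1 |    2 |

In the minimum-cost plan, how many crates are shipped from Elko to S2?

Solving gives:
  Kent→S1: 5 × 1 = 5
  Kent→S2: 20 × 5 = 100
  Kent→S4: 5 × 4 = 20
  Elko→S3: 10 × 1 = 10
  Elko→S4: 15 × 2 = 30
Total cost = 165.
The route Elko→S2 is not used.

0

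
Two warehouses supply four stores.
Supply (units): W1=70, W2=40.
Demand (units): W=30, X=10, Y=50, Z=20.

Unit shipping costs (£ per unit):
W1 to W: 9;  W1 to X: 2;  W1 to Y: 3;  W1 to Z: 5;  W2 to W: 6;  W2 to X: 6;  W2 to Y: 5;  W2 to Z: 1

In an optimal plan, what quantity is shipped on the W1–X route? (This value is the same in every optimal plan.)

10

The minimum-cost plan:
  W1 to W: 10 × £9 = £90
  W1 to X: 10 × £2 = £20
  W1 to Y: 50 × £3 = £150
  W2 to W: 20 × £6 = £120
  W2 to Z: 20 × £1 = £20
Total cost = £400.
So W1→X carries 10 units.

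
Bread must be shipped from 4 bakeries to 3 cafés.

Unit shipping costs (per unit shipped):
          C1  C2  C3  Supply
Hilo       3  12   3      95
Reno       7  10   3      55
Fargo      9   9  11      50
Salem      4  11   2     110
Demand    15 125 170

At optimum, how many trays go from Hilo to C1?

Solving gives:
  Hilo→C1: 15 × 3 = 45
  Hilo→C2: 20 × 12 = 240
  Hilo→C3: 60 × 3 = 180
  Reno→C2: 55 × 10 = 550
  Fargo→C2: 50 × 9 = 450
  Salem→C3: 110 × 2 = 220
Total cost = 1685.
So Hilo→C1 carries 15 trays.

15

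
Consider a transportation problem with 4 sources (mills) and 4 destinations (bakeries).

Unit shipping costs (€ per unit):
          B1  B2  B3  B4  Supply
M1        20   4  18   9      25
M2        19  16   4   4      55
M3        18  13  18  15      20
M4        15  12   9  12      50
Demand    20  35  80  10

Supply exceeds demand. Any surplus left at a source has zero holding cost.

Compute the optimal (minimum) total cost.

Optimal allocation:
  M1–B2: 25 × €4 = €100
  M2–B3: 45 × €4 = €180
  M2–B4: 10 × €4 = €40
  M3–B1: 5 × €18 = €90
  M3–B2: 10 × €13 = €130
  M4–B1: 15 × €15 = €225
  M4–B3: 35 × €9 = €315
Total = 100 + 180 + 40 + 90 + 130 + 225 + 315 = €1080.

1080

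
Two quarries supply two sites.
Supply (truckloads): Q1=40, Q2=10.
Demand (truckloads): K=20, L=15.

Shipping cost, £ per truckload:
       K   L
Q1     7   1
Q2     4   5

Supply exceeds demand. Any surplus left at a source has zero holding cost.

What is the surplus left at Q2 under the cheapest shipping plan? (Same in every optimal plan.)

An optimal plan:
  Q1->K: 10 × £7 = £70
  Q1->L: 15 × £1 = £15
  Q2->K: 10 × £4 = £40
Total cost = £125.
Q2 ships 10 of its 10, leaving 0.

0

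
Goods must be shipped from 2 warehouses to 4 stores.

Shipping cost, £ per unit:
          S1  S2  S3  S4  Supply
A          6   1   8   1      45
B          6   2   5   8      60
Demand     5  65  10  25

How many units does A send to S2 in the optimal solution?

20

Optimal shipments:
  A->S2: 20 × £1 = £20
  A->S4: 25 × £1 = £25
  B->S1: 5 × £6 = £30
  B->S2: 45 × £2 = £90
  B->S3: 10 × £5 = £50
Total cost = £215.
So A→S2 carries 20 units.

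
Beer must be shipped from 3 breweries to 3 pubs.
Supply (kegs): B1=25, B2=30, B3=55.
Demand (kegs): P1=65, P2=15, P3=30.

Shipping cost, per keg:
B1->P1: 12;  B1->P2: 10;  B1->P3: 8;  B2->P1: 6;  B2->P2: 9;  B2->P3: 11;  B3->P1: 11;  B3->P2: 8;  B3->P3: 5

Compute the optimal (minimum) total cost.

860

One minimum-cost allocation:
  B1–P1: 25 × 12 = 300
  B2–P1: 30 × 6 = 180
  B3–P1: 10 × 11 = 110
  B3–P2: 15 × 8 = 120
  B3–P3: 30 × 5 = 150
Total = 300 + 180 + 110 + 120 + 150 = 860.
(Supply check: B1 ships 25; B2 ships 30; B3 ships 55.)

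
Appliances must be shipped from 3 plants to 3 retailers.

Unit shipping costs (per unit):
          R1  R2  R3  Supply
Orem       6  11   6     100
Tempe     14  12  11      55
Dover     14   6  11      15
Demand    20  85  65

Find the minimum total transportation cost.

A cheapest plan:
  Orem→R1: 20 × 6 = 120
  Orem→R2: 15 × 11 = 165
  Orem→R3: 65 × 6 = 390
  Tempe→R2: 55 × 12 = 660
  Dover→R2: 15 × 6 = 90
Total = 120 + 165 + 390 + 660 + 90 = 1425.

1425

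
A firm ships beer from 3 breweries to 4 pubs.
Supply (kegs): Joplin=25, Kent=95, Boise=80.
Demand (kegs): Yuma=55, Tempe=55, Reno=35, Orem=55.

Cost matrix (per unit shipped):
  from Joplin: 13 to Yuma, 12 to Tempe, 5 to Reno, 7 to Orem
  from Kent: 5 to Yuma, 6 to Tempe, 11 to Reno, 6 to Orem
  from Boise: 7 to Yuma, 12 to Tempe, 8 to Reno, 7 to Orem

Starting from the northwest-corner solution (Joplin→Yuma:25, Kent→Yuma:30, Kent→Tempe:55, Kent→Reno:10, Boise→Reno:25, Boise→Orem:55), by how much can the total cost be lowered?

Current plan cost = 25·13 + 30·5 + 55·6 + 10·11 + 25·8 + 55·7 = 1500.
Optimal plan:
  Joplin->Reno: 25 kegs
  Kent->Yuma: 40 kegs
  Kent->Tempe: 55 kegs
  Boise->Yuma: 15 kegs
  Boise->Reno: 10 kegs
  Boise->Orem: 55 kegs
Optimal cost = 1225.
Saving = 1500 − 1225 = 275.

275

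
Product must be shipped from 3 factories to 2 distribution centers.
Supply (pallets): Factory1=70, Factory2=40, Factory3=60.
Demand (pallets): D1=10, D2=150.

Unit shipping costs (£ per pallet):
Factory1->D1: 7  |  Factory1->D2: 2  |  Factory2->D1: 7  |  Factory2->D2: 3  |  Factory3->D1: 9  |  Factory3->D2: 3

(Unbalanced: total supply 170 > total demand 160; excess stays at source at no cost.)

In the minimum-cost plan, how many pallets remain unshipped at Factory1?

0

An optimal plan:
  Factory1–D2: 70 × £2 = £140
  Factory2–D1: 10 × £7 = £70
  Factory2–D2: 20 × £3 = £60
  Factory3–D2: 60 × £3 = £180
Total cost = £450.
Factory1 ships 70 of its 70, leaving 0.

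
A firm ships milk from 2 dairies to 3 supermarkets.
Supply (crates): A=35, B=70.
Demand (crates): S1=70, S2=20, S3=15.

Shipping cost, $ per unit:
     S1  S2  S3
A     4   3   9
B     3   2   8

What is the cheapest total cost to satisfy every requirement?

Optimal allocation:
  A to S2: 20 × $3 = $60
  A to S3: 15 × $9 = $135
  B to S1: 70 × $3 = $210
Total = 60 + 135 + 210 = $405.

405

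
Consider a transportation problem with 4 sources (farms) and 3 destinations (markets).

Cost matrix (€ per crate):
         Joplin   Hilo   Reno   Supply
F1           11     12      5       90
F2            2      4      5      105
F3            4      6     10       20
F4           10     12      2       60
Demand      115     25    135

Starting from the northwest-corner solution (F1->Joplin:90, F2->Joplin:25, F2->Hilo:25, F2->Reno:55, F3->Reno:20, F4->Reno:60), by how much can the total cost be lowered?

Current plan cost = 90·11 + 25·2 + 25·4 + 55·5 + 20·10 + 60·2 = €1735.
Optimal plan:
  F1–Hilo: 15 × €12 = €180
  F1–Reno: 75 × €5 = €375
  F2–Joplin: 95 × €2 = €190
  F2–Hilo: 10 × €4 = €40
  F3–Joplin: 20 × €4 = €80
  F4–Reno: 60 × €2 = €120
Optimal cost = €985.
Saving = 1735 − 985 = €750.

750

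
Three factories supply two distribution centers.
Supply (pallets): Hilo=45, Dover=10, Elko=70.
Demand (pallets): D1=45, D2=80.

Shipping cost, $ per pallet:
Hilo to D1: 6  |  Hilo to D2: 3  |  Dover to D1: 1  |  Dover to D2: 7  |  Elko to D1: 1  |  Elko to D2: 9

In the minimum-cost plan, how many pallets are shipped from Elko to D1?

Solving gives:
  Hilo–D2: 45 × $3 = $135
  Dover–D2: 10 × $7 = $70
  Elko–D1: 45 × $1 = $45
  Elko–D2: 25 × $9 = $225
Total cost = $475.
So Elko→D1 carries 45 pallets.

45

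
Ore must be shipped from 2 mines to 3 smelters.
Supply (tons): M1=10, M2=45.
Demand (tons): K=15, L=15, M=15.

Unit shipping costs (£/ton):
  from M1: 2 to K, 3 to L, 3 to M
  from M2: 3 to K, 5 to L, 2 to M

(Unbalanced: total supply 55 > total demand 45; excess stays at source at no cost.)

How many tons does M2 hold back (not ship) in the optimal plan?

Minimum-cost shipments:
  M1–L: 10 × £3 = £30
  M2–K: 15 × £3 = £45
  M2–L: 5 × £5 = £25
  M2–M: 15 × £2 = £30
Total cost = £130.
M2 ships 35 of its 45, leaving 10.

10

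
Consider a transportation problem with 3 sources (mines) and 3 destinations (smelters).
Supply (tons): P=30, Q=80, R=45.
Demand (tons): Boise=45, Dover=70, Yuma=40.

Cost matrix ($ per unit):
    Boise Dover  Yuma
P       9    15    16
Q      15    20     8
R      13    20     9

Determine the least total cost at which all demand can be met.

One minimum-cost allocation:
  P→Dover: 30 × $15 = $450
  Q→Dover: 40 × $20 = $800
  Q→Yuma: 40 × $8 = $320
  R→Boise: 45 × $13 = $585
Total = 450 + 800 + 320 + 585 = $2155.

2155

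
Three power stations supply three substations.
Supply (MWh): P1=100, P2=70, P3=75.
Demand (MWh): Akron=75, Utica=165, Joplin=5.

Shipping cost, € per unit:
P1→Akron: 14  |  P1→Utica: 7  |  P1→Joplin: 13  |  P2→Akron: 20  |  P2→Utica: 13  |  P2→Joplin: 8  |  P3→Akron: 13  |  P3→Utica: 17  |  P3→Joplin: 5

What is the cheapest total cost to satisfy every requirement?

2560

A cheapest plan:
  P1 to Utica: 100 × €7 = €700
  P2 to Utica: 65 × €13 = €845
  P2 to Joplin: 5 × €8 = €40
  P3 to Akron: 75 × €13 = €975
Total = 700 + 845 + 40 + 975 = €2560.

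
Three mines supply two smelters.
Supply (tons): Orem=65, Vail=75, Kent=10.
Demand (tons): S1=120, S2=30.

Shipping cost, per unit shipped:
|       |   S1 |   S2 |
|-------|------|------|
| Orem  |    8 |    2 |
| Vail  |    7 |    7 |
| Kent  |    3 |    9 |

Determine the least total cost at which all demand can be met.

One minimum-cost allocation:
  Orem->S1: 35 × 8 = 280
  Orem->S2: 30 × 2 = 60
  Vail->S1: 75 × 7 = 525
  Kent->S1: 10 × 3 = 30
Total = 280 + 60 + 525 + 30 = 895.

895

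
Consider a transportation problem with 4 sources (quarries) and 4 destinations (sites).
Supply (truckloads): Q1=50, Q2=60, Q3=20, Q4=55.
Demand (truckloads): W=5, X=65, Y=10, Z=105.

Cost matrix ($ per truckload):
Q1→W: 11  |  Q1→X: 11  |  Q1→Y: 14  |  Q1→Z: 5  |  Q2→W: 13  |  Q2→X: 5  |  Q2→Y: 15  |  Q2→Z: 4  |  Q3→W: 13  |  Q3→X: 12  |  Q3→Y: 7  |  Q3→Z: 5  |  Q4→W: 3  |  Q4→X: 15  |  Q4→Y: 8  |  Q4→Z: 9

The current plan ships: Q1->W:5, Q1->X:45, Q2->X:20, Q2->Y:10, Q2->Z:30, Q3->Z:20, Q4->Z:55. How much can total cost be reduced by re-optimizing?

Current plan cost = 5·11 + 45·11 + 20·5 + 10·15 + 30·4 + 20·5 + 55·9 = $1515.
Optimal plan:
  Q1–X: 5 × $11 = $55
  Q1–Z: 45 × $5 = $225
  Q2–X: 60 × $5 = $300
  Q3–Z: 20 × $5 = $100
  Q4–W: 5 × $3 = $15
  Q4–Y: 10 × $8 = $80
  Q4–Z: 40 × $9 = $360
Optimal cost = $1135.
Saving = 1515 − 1135 = $380.

380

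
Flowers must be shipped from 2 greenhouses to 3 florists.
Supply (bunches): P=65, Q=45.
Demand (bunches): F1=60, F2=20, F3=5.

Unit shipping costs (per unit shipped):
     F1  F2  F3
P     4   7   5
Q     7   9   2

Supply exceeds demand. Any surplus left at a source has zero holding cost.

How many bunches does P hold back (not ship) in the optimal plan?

0

Minimum-cost shipments:
  P→F1: 60 × 4 = 240
  P→F2: 5 × 7 = 35
  Q→F2: 15 × 9 = 135
  Q→F3: 5 × 2 = 10
Total cost = 420.
P ships 65 of its 65, leaving 0.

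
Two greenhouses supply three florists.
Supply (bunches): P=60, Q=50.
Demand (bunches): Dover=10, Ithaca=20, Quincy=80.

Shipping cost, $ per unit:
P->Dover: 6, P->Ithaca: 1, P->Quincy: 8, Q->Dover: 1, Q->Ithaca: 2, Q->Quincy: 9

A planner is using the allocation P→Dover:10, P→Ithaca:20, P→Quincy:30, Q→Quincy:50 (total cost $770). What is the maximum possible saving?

60

Current plan cost = 10·6 + 20·1 + 30·8 + 50·9 = $770.
Optimal plan:
  P to Ithaca: 20 × $1 = $20
  P to Quincy: 40 × $8 = $320
  Q to Dover: 10 × $1 = $10
  Q to Quincy: 40 × $9 = $360
Optimal cost = $710.
Saving = 770 − 710 = $60.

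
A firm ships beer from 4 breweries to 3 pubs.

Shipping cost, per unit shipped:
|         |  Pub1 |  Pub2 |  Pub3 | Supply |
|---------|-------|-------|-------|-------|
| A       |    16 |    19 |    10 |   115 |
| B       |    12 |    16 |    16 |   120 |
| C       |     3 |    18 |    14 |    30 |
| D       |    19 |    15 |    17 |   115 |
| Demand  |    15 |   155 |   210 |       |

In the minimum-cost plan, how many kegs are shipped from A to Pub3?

115

Optimal shipments:
  A–Pub3: 115 × 10 = 1150
  B–Pub2: 40 × 16 = 640
  B–Pub3: 80 × 16 = 1280
  C–Pub1: 15 × 3 = 45
  C–Pub3: 15 × 14 = 210
  D–Pub2: 115 × 15 = 1725
Total cost = 5050.
So A→Pub3 carries 115 kegs.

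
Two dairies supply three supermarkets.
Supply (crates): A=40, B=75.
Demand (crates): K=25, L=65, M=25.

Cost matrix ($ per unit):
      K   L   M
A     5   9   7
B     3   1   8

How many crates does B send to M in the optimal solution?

Optimal shipments:
  A->K: 15 × $5 = $75
  A->M: 25 × $7 = $175
  B->K: 10 × $3 = $30
  B->L: 65 × $1 = $65
Total cost = $345.
The route B→M is not used.

0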